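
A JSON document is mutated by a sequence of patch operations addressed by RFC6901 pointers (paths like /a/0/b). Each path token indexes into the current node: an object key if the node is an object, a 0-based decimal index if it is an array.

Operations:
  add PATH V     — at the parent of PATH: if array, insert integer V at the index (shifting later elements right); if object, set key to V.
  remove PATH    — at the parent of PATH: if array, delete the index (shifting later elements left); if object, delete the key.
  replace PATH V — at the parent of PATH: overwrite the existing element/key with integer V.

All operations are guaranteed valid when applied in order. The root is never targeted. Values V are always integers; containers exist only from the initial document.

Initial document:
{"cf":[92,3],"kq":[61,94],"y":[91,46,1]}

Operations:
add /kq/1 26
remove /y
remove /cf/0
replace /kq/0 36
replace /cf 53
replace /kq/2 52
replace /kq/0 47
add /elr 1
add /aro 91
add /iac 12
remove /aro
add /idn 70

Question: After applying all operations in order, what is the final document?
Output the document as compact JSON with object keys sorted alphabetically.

After op 1 (add /kq/1 26): {"cf":[92,3],"kq":[61,26,94],"y":[91,46,1]}
After op 2 (remove /y): {"cf":[92,3],"kq":[61,26,94]}
After op 3 (remove /cf/0): {"cf":[3],"kq":[61,26,94]}
After op 4 (replace /kq/0 36): {"cf":[3],"kq":[36,26,94]}
After op 5 (replace /cf 53): {"cf":53,"kq":[36,26,94]}
After op 6 (replace /kq/2 52): {"cf":53,"kq":[36,26,52]}
After op 7 (replace /kq/0 47): {"cf":53,"kq":[47,26,52]}
After op 8 (add /elr 1): {"cf":53,"elr":1,"kq":[47,26,52]}
After op 9 (add /aro 91): {"aro":91,"cf":53,"elr":1,"kq":[47,26,52]}
After op 10 (add /iac 12): {"aro":91,"cf":53,"elr":1,"iac":12,"kq":[47,26,52]}
After op 11 (remove /aro): {"cf":53,"elr":1,"iac":12,"kq":[47,26,52]}
After op 12 (add /idn 70): {"cf":53,"elr":1,"iac":12,"idn":70,"kq":[47,26,52]}

Answer: {"cf":53,"elr":1,"iac":12,"idn":70,"kq":[47,26,52]}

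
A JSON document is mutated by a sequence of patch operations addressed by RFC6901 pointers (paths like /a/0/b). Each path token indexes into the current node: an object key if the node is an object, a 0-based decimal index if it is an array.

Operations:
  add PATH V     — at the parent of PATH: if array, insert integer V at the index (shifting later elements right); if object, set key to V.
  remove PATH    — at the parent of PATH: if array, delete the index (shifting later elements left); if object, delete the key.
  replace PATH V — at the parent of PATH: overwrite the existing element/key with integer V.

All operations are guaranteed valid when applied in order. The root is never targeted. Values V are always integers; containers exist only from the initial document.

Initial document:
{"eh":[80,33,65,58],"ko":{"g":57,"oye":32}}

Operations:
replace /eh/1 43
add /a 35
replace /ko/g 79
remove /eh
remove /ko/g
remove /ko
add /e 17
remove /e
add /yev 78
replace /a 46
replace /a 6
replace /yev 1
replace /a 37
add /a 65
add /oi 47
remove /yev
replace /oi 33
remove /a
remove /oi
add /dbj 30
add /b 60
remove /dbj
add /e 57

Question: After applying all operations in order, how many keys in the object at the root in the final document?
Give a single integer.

After op 1 (replace /eh/1 43): {"eh":[80,43,65,58],"ko":{"g":57,"oye":32}}
After op 2 (add /a 35): {"a":35,"eh":[80,43,65,58],"ko":{"g":57,"oye":32}}
After op 3 (replace /ko/g 79): {"a":35,"eh":[80,43,65,58],"ko":{"g":79,"oye":32}}
After op 4 (remove /eh): {"a":35,"ko":{"g":79,"oye":32}}
After op 5 (remove /ko/g): {"a":35,"ko":{"oye":32}}
After op 6 (remove /ko): {"a":35}
After op 7 (add /e 17): {"a":35,"e":17}
After op 8 (remove /e): {"a":35}
After op 9 (add /yev 78): {"a":35,"yev":78}
After op 10 (replace /a 46): {"a":46,"yev":78}
After op 11 (replace /a 6): {"a":6,"yev":78}
After op 12 (replace /yev 1): {"a":6,"yev":1}
After op 13 (replace /a 37): {"a":37,"yev":1}
After op 14 (add /a 65): {"a":65,"yev":1}
After op 15 (add /oi 47): {"a":65,"oi":47,"yev":1}
After op 16 (remove /yev): {"a":65,"oi":47}
After op 17 (replace /oi 33): {"a":65,"oi":33}
After op 18 (remove /a): {"oi":33}
After op 19 (remove /oi): {}
After op 20 (add /dbj 30): {"dbj":30}
After op 21 (add /b 60): {"b":60,"dbj":30}
After op 22 (remove /dbj): {"b":60}
After op 23 (add /e 57): {"b":60,"e":57}
Size at the root: 2

Answer: 2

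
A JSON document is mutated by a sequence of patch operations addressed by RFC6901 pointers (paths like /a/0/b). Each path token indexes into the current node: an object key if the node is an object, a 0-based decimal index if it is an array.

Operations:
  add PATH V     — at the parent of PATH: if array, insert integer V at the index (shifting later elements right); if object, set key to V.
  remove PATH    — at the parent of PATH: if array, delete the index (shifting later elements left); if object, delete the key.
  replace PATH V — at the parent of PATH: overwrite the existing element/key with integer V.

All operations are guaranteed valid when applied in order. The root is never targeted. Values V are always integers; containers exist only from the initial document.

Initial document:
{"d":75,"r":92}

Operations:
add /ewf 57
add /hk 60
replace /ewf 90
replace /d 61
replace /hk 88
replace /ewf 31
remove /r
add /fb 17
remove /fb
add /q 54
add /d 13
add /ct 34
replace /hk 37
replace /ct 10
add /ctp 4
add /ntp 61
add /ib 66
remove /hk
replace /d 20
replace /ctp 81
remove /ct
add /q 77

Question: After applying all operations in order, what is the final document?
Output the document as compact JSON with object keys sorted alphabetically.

After op 1 (add /ewf 57): {"d":75,"ewf":57,"r":92}
After op 2 (add /hk 60): {"d":75,"ewf":57,"hk":60,"r":92}
After op 3 (replace /ewf 90): {"d":75,"ewf":90,"hk":60,"r":92}
After op 4 (replace /d 61): {"d":61,"ewf":90,"hk":60,"r":92}
After op 5 (replace /hk 88): {"d":61,"ewf":90,"hk":88,"r":92}
After op 6 (replace /ewf 31): {"d":61,"ewf":31,"hk":88,"r":92}
After op 7 (remove /r): {"d":61,"ewf":31,"hk":88}
After op 8 (add /fb 17): {"d":61,"ewf":31,"fb":17,"hk":88}
After op 9 (remove /fb): {"d":61,"ewf":31,"hk":88}
After op 10 (add /q 54): {"d":61,"ewf":31,"hk":88,"q":54}
After op 11 (add /d 13): {"d":13,"ewf":31,"hk":88,"q":54}
After op 12 (add /ct 34): {"ct":34,"d":13,"ewf":31,"hk":88,"q":54}
After op 13 (replace /hk 37): {"ct":34,"d":13,"ewf":31,"hk":37,"q":54}
After op 14 (replace /ct 10): {"ct":10,"d":13,"ewf":31,"hk":37,"q":54}
After op 15 (add /ctp 4): {"ct":10,"ctp":4,"d":13,"ewf":31,"hk":37,"q":54}
After op 16 (add /ntp 61): {"ct":10,"ctp":4,"d":13,"ewf":31,"hk":37,"ntp":61,"q":54}
After op 17 (add /ib 66): {"ct":10,"ctp":4,"d":13,"ewf":31,"hk":37,"ib":66,"ntp":61,"q":54}
After op 18 (remove /hk): {"ct":10,"ctp":4,"d":13,"ewf":31,"ib":66,"ntp":61,"q":54}
After op 19 (replace /d 20): {"ct":10,"ctp":4,"d":20,"ewf":31,"ib":66,"ntp":61,"q":54}
After op 20 (replace /ctp 81): {"ct":10,"ctp":81,"d":20,"ewf":31,"ib":66,"ntp":61,"q":54}
After op 21 (remove /ct): {"ctp":81,"d":20,"ewf":31,"ib":66,"ntp":61,"q":54}
After op 22 (add /q 77): {"ctp":81,"d":20,"ewf":31,"ib":66,"ntp":61,"q":77}

Answer: {"ctp":81,"d":20,"ewf":31,"ib":66,"ntp":61,"q":77}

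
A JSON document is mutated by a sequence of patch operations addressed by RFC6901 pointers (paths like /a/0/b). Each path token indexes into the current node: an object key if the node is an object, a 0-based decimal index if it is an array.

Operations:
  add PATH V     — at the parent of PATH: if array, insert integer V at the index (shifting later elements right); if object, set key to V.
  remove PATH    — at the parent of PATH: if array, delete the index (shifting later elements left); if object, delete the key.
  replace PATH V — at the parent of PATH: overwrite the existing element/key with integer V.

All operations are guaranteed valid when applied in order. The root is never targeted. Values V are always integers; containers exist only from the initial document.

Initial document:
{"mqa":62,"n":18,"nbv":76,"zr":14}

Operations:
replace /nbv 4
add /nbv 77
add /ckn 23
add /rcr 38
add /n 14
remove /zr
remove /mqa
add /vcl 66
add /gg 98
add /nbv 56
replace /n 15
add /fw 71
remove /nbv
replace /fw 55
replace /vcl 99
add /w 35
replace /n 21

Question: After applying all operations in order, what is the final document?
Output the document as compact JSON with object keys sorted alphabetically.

Answer: {"ckn":23,"fw":55,"gg":98,"n":21,"rcr":38,"vcl":99,"w":35}

Derivation:
After op 1 (replace /nbv 4): {"mqa":62,"n":18,"nbv":4,"zr":14}
After op 2 (add /nbv 77): {"mqa":62,"n":18,"nbv":77,"zr":14}
After op 3 (add /ckn 23): {"ckn":23,"mqa":62,"n":18,"nbv":77,"zr":14}
After op 4 (add /rcr 38): {"ckn":23,"mqa":62,"n":18,"nbv":77,"rcr":38,"zr":14}
After op 5 (add /n 14): {"ckn":23,"mqa":62,"n":14,"nbv":77,"rcr":38,"zr":14}
After op 6 (remove /zr): {"ckn":23,"mqa":62,"n":14,"nbv":77,"rcr":38}
After op 7 (remove /mqa): {"ckn":23,"n":14,"nbv":77,"rcr":38}
After op 8 (add /vcl 66): {"ckn":23,"n":14,"nbv":77,"rcr":38,"vcl":66}
After op 9 (add /gg 98): {"ckn":23,"gg":98,"n":14,"nbv":77,"rcr":38,"vcl":66}
After op 10 (add /nbv 56): {"ckn":23,"gg":98,"n":14,"nbv":56,"rcr":38,"vcl":66}
After op 11 (replace /n 15): {"ckn":23,"gg":98,"n":15,"nbv":56,"rcr":38,"vcl":66}
After op 12 (add /fw 71): {"ckn":23,"fw":71,"gg":98,"n":15,"nbv":56,"rcr":38,"vcl":66}
After op 13 (remove /nbv): {"ckn":23,"fw":71,"gg":98,"n":15,"rcr":38,"vcl":66}
After op 14 (replace /fw 55): {"ckn":23,"fw":55,"gg":98,"n":15,"rcr":38,"vcl":66}
After op 15 (replace /vcl 99): {"ckn":23,"fw":55,"gg":98,"n":15,"rcr":38,"vcl":99}
After op 16 (add /w 35): {"ckn":23,"fw":55,"gg":98,"n":15,"rcr":38,"vcl":99,"w":35}
After op 17 (replace /n 21): {"ckn":23,"fw":55,"gg":98,"n":21,"rcr":38,"vcl":99,"w":35}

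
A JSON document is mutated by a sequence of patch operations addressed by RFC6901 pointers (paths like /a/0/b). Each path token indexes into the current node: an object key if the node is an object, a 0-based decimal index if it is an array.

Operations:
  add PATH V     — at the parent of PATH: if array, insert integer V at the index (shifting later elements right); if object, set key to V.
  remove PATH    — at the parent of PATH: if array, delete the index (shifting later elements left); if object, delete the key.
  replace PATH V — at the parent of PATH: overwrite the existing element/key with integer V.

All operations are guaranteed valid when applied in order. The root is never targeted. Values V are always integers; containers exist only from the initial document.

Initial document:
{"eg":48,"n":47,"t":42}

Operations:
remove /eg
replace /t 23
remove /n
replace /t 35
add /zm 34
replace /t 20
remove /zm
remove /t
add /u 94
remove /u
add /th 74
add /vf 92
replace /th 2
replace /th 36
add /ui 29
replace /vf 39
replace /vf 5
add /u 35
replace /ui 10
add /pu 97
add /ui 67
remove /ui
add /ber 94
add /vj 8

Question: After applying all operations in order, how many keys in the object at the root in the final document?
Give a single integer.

After op 1 (remove /eg): {"n":47,"t":42}
After op 2 (replace /t 23): {"n":47,"t":23}
After op 3 (remove /n): {"t":23}
After op 4 (replace /t 35): {"t":35}
After op 5 (add /zm 34): {"t":35,"zm":34}
After op 6 (replace /t 20): {"t":20,"zm":34}
After op 7 (remove /zm): {"t":20}
After op 8 (remove /t): {}
After op 9 (add /u 94): {"u":94}
After op 10 (remove /u): {}
After op 11 (add /th 74): {"th":74}
After op 12 (add /vf 92): {"th":74,"vf":92}
After op 13 (replace /th 2): {"th":2,"vf":92}
After op 14 (replace /th 36): {"th":36,"vf":92}
After op 15 (add /ui 29): {"th":36,"ui":29,"vf":92}
After op 16 (replace /vf 39): {"th":36,"ui":29,"vf":39}
After op 17 (replace /vf 5): {"th":36,"ui":29,"vf":5}
After op 18 (add /u 35): {"th":36,"u":35,"ui":29,"vf":5}
After op 19 (replace /ui 10): {"th":36,"u":35,"ui":10,"vf":5}
After op 20 (add /pu 97): {"pu":97,"th":36,"u":35,"ui":10,"vf":5}
After op 21 (add /ui 67): {"pu":97,"th":36,"u":35,"ui":67,"vf":5}
After op 22 (remove /ui): {"pu":97,"th":36,"u":35,"vf":5}
After op 23 (add /ber 94): {"ber":94,"pu":97,"th":36,"u":35,"vf":5}
After op 24 (add /vj 8): {"ber":94,"pu":97,"th":36,"u":35,"vf":5,"vj":8}
Size at the root: 6

Answer: 6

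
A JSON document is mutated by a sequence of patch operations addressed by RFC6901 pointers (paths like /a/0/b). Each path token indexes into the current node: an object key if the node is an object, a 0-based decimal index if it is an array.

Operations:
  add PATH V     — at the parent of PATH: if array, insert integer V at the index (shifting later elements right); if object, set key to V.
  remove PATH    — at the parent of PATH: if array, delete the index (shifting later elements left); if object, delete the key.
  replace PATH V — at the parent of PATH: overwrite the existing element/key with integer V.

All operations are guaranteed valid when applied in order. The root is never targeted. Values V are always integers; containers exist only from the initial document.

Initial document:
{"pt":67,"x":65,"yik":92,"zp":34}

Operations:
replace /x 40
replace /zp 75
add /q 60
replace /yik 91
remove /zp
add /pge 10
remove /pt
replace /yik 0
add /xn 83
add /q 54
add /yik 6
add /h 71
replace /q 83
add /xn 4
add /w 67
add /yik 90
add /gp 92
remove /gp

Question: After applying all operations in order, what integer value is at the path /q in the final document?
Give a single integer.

After op 1 (replace /x 40): {"pt":67,"x":40,"yik":92,"zp":34}
After op 2 (replace /zp 75): {"pt":67,"x":40,"yik":92,"zp":75}
After op 3 (add /q 60): {"pt":67,"q":60,"x":40,"yik":92,"zp":75}
After op 4 (replace /yik 91): {"pt":67,"q":60,"x":40,"yik":91,"zp":75}
After op 5 (remove /zp): {"pt":67,"q":60,"x":40,"yik":91}
After op 6 (add /pge 10): {"pge":10,"pt":67,"q":60,"x":40,"yik":91}
After op 7 (remove /pt): {"pge":10,"q":60,"x":40,"yik":91}
After op 8 (replace /yik 0): {"pge":10,"q":60,"x":40,"yik":0}
After op 9 (add /xn 83): {"pge":10,"q":60,"x":40,"xn":83,"yik":0}
After op 10 (add /q 54): {"pge":10,"q":54,"x":40,"xn":83,"yik":0}
After op 11 (add /yik 6): {"pge":10,"q":54,"x":40,"xn":83,"yik":6}
After op 12 (add /h 71): {"h":71,"pge":10,"q":54,"x":40,"xn":83,"yik":6}
After op 13 (replace /q 83): {"h":71,"pge":10,"q":83,"x":40,"xn":83,"yik":6}
After op 14 (add /xn 4): {"h":71,"pge":10,"q":83,"x":40,"xn":4,"yik":6}
After op 15 (add /w 67): {"h":71,"pge":10,"q":83,"w":67,"x":40,"xn":4,"yik":6}
After op 16 (add /yik 90): {"h":71,"pge":10,"q":83,"w":67,"x":40,"xn":4,"yik":90}
After op 17 (add /gp 92): {"gp":92,"h":71,"pge":10,"q":83,"w":67,"x":40,"xn":4,"yik":90}
After op 18 (remove /gp): {"h":71,"pge":10,"q":83,"w":67,"x":40,"xn":4,"yik":90}
Value at /q: 83

Answer: 83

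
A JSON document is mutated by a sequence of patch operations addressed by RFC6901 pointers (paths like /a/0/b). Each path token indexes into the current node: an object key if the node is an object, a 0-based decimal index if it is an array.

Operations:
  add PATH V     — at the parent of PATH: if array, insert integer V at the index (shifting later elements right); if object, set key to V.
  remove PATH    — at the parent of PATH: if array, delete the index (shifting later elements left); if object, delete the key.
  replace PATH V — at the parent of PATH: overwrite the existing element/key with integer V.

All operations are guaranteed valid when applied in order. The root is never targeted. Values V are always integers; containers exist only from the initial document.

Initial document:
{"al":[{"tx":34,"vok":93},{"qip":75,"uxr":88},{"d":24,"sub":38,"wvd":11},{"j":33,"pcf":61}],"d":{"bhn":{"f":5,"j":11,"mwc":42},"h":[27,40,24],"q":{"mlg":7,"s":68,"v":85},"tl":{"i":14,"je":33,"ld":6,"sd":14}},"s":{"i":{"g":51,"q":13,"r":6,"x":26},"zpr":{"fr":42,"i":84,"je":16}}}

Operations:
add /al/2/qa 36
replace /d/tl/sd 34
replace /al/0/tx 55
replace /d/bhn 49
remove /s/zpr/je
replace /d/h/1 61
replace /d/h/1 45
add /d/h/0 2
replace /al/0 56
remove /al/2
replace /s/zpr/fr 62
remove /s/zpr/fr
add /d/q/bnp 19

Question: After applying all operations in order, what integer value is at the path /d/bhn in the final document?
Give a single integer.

Answer: 49

Derivation:
After op 1 (add /al/2/qa 36): {"al":[{"tx":34,"vok":93},{"qip":75,"uxr":88},{"d":24,"qa":36,"sub":38,"wvd":11},{"j":33,"pcf":61}],"d":{"bhn":{"f":5,"j":11,"mwc":42},"h":[27,40,24],"q":{"mlg":7,"s":68,"v":85},"tl":{"i":14,"je":33,"ld":6,"sd":14}},"s":{"i":{"g":51,"q":13,"r":6,"x":26},"zpr":{"fr":42,"i":84,"je":16}}}
After op 2 (replace /d/tl/sd 34): {"al":[{"tx":34,"vok":93},{"qip":75,"uxr":88},{"d":24,"qa":36,"sub":38,"wvd":11},{"j":33,"pcf":61}],"d":{"bhn":{"f":5,"j":11,"mwc":42},"h":[27,40,24],"q":{"mlg":7,"s":68,"v":85},"tl":{"i":14,"je":33,"ld":6,"sd":34}},"s":{"i":{"g":51,"q":13,"r":6,"x":26},"zpr":{"fr":42,"i":84,"je":16}}}
After op 3 (replace /al/0/tx 55): {"al":[{"tx":55,"vok":93},{"qip":75,"uxr":88},{"d":24,"qa":36,"sub":38,"wvd":11},{"j":33,"pcf":61}],"d":{"bhn":{"f":5,"j":11,"mwc":42},"h":[27,40,24],"q":{"mlg":7,"s":68,"v":85},"tl":{"i":14,"je":33,"ld":6,"sd":34}},"s":{"i":{"g":51,"q":13,"r":6,"x":26},"zpr":{"fr":42,"i":84,"je":16}}}
After op 4 (replace /d/bhn 49): {"al":[{"tx":55,"vok":93},{"qip":75,"uxr":88},{"d":24,"qa":36,"sub":38,"wvd":11},{"j":33,"pcf":61}],"d":{"bhn":49,"h":[27,40,24],"q":{"mlg":7,"s":68,"v":85},"tl":{"i":14,"je":33,"ld":6,"sd":34}},"s":{"i":{"g":51,"q":13,"r":6,"x":26},"zpr":{"fr":42,"i":84,"je":16}}}
After op 5 (remove /s/zpr/je): {"al":[{"tx":55,"vok":93},{"qip":75,"uxr":88},{"d":24,"qa":36,"sub":38,"wvd":11},{"j":33,"pcf":61}],"d":{"bhn":49,"h":[27,40,24],"q":{"mlg":7,"s":68,"v":85},"tl":{"i":14,"je":33,"ld":6,"sd":34}},"s":{"i":{"g":51,"q":13,"r":6,"x":26},"zpr":{"fr":42,"i":84}}}
After op 6 (replace /d/h/1 61): {"al":[{"tx":55,"vok":93},{"qip":75,"uxr":88},{"d":24,"qa":36,"sub":38,"wvd":11},{"j":33,"pcf":61}],"d":{"bhn":49,"h":[27,61,24],"q":{"mlg":7,"s":68,"v":85},"tl":{"i":14,"je":33,"ld":6,"sd":34}},"s":{"i":{"g":51,"q":13,"r":6,"x":26},"zpr":{"fr":42,"i":84}}}
After op 7 (replace /d/h/1 45): {"al":[{"tx":55,"vok":93},{"qip":75,"uxr":88},{"d":24,"qa":36,"sub":38,"wvd":11},{"j":33,"pcf":61}],"d":{"bhn":49,"h":[27,45,24],"q":{"mlg":7,"s":68,"v":85},"tl":{"i":14,"je":33,"ld":6,"sd":34}},"s":{"i":{"g":51,"q":13,"r":6,"x":26},"zpr":{"fr":42,"i":84}}}
After op 8 (add /d/h/0 2): {"al":[{"tx":55,"vok":93},{"qip":75,"uxr":88},{"d":24,"qa":36,"sub":38,"wvd":11},{"j":33,"pcf":61}],"d":{"bhn":49,"h":[2,27,45,24],"q":{"mlg":7,"s":68,"v":85},"tl":{"i":14,"je":33,"ld":6,"sd":34}},"s":{"i":{"g":51,"q":13,"r":6,"x":26},"zpr":{"fr":42,"i":84}}}
After op 9 (replace /al/0 56): {"al":[56,{"qip":75,"uxr":88},{"d":24,"qa":36,"sub":38,"wvd":11},{"j":33,"pcf":61}],"d":{"bhn":49,"h":[2,27,45,24],"q":{"mlg":7,"s":68,"v":85},"tl":{"i":14,"je":33,"ld":6,"sd":34}},"s":{"i":{"g":51,"q":13,"r":6,"x":26},"zpr":{"fr":42,"i":84}}}
After op 10 (remove /al/2): {"al":[56,{"qip":75,"uxr":88},{"j":33,"pcf":61}],"d":{"bhn":49,"h":[2,27,45,24],"q":{"mlg":7,"s":68,"v":85},"tl":{"i":14,"je":33,"ld":6,"sd":34}},"s":{"i":{"g":51,"q":13,"r":6,"x":26},"zpr":{"fr":42,"i":84}}}
After op 11 (replace /s/zpr/fr 62): {"al":[56,{"qip":75,"uxr":88},{"j":33,"pcf":61}],"d":{"bhn":49,"h":[2,27,45,24],"q":{"mlg":7,"s":68,"v":85},"tl":{"i":14,"je":33,"ld":6,"sd":34}},"s":{"i":{"g":51,"q":13,"r":6,"x":26},"zpr":{"fr":62,"i":84}}}
After op 12 (remove /s/zpr/fr): {"al":[56,{"qip":75,"uxr":88},{"j":33,"pcf":61}],"d":{"bhn":49,"h":[2,27,45,24],"q":{"mlg":7,"s":68,"v":85},"tl":{"i":14,"je":33,"ld":6,"sd":34}},"s":{"i":{"g":51,"q":13,"r":6,"x":26},"zpr":{"i":84}}}
After op 13 (add /d/q/bnp 19): {"al":[56,{"qip":75,"uxr":88},{"j":33,"pcf":61}],"d":{"bhn":49,"h":[2,27,45,24],"q":{"bnp":19,"mlg":7,"s":68,"v":85},"tl":{"i":14,"je":33,"ld":6,"sd":34}},"s":{"i":{"g":51,"q":13,"r":6,"x":26},"zpr":{"i":84}}}
Value at /d/bhn: 49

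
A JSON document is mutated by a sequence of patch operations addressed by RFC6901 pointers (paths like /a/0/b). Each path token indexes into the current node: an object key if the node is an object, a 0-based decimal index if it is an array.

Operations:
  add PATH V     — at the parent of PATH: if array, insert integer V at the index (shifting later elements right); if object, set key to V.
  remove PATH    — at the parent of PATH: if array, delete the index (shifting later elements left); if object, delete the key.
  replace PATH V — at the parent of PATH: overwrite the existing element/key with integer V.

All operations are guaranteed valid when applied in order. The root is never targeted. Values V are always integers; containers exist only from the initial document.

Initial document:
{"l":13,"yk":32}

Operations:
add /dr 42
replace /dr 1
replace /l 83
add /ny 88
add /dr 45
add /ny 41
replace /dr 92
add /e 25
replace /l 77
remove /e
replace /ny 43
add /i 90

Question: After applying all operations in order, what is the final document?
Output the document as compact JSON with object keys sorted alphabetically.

After op 1 (add /dr 42): {"dr":42,"l":13,"yk":32}
After op 2 (replace /dr 1): {"dr":1,"l":13,"yk":32}
After op 3 (replace /l 83): {"dr":1,"l":83,"yk":32}
After op 4 (add /ny 88): {"dr":1,"l":83,"ny":88,"yk":32}
After op 5 (add /dr 45): {"dr":45,"l":83,"ny":88,"yk":32}
After op 6 (add /ny 41): {"dr":45,"l":83,"ny":41,"yk":32}
After op 7 (replace /dr 92): {"dr":92,"l":83,"ny":41,"yk":32}
After op 8 (add /e 25): {"dr":92,"e":25,"l":83,"ny":41,"yk":32}
After op 9 (replace /l 77): {"dr":92,"e":25,"l":77,"ny":41,"yk":32}
After op 10 (remove /e): {"dr":92,"l":77,"ny":41,"yk":32}
After op 11 (replace /ny 43): {"dr":92,"l":77,"ny":43,"yk":32}
After op 12 (add /i 90): {"dr":92,"i":90,"l":77,"ny":43,"yk":32}

Answer: {"dr":92,"i":90,"l":77,"ny":43,"yk":32}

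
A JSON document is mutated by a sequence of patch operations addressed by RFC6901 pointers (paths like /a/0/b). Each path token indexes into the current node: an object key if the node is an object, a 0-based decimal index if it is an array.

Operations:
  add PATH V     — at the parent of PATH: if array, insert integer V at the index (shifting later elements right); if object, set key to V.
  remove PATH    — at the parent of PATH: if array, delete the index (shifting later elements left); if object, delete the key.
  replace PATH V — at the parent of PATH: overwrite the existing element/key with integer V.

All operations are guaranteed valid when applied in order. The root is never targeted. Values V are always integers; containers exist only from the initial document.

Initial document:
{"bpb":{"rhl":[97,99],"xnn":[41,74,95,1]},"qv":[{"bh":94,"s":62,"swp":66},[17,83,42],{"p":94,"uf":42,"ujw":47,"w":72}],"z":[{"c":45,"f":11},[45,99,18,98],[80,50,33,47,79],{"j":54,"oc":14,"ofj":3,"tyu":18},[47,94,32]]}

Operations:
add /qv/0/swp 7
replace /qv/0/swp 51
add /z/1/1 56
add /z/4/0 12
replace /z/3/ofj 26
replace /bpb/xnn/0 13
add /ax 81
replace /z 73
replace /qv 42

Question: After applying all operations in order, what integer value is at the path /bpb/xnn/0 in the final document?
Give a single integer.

After op 1 (add /qv/0/swp 7): {"bpb":{"rhl":[97,99],"xnn":[41,74,95,1]},"qv":[{"bh":94,"s":62,"swp":7},[17,83,42],{"p":94,"uf":42,"ujw":47,"w":72}],"z":[{"c":45,"f":11},[45,99,18,98],[80,50,33,47,79],{"j":54,"oc":14,"ofj":3,"tyu":18},[47,94,32]]}
After op 2 (replace /qv/0/swp 51): {"bpb":{"rhl":[97,99],"xnn":[41,74,95,1]},"qv":[{"bh":94,"s":62,"swp":51},[17,83,42],{"p":94,"uf":42,"ujw":47,"w":72}],"z":[{"c":45,"f":11},[45,99,18,98],[80,50,33,47,79],{"j":54,"oc":14,"ofj":3,"tyu":18},[47,94,32]]}
After op 3 (add /z/1/1 56): {"bpb":{"rhl":[97,99],"xnn":[41,74,95,1]},"qv":[{"bh":94,"s":62,"swp":51},[17,83,42],{"p":94,"uf":42,"ujw":47,"w":72}],"z":[{"c":45,"f":11},[45,56,99,18,98],[80,50,33,47,79],{"j":54,"oc":14,"ofj":3,"tyu":18},[47,94,32]]}
After op 4 (add /z/4/0 12): {"bpb":{"rhl":[97,99],"xnn":[41,74,95,1]},"qv":[{"bh":94,"s":62,"swp":51},[17,83,42],{"p":94,"uf":42,"ujw":47,"w":72}],"z":[{"c":45,"f":11},[45,56,99,18,98],[80,50,33,47,79],{"j":54,"oc":14,"ofj":3,"tyu":18},[12,47,94,32]]}
After op 5 (replace /z/3/ofj 26): {"bpb":{"rhl":[97,99],"xnn":[41,74,95,1]},"qv":[{"bh":94,"s":62,"swp":51},[17,83,42],{"p":94,"uf":42,"ujw":47,"w":72}],"z":[{"c":45,"f":11},[45,56,99,18,98],[80,50,33,47,79],{"j":54,"oc":14,"ofj":26,"tyu":18},[12,47,94,32]]}
After op 6 (replace /bpb/xnn/0 13): {"bpb":{"rhl":[97,99],"xnn":[13,74,95,1]},"qv":[{"bh":94,"s":62,"swp":51},[17,83,42],{"p":94,"uf":42,"ujw":47,"w":72}],"z":[{"c":45,"f":11},[45,56,99,18,98],[80,50,33,47,79],{"j":54,"oc":14,"ofj":26,"tyu":18},[12,47,94,32]]}
After op 7 (add /ax 81): {"ax":81,"bpb":{"rhl":[97,99],"xnn":[13,74,95,1]},"qv":[{"bh":94,"s":62,"swp":51},[17,83,42],{"p":94,"uf":42,"ujw":47,"w":72}],"z":[{"c":45,"f":11},[45,56,99,18,98],[80,50,33,47,79],{"j":54,"oc":14,"ofj":26,"tyu":18},[12,47,94,32]]}
After op 8 (replace /z 73): {"ax":81,"bpb":{"rhl":[97,99],"xnn":[13,74,95,1]},"qv":[{"bh":94,"s":62,"swp":51},[17,83,42],{"p":94,"uf":42,"ujw":47,"w":72}],"z":73}
After op 9 (replace /qv 42): {"ax":81,"bpb":{"rhl":[97,99],"xnn":[13,74,95,1]},"qv":42,"z":73}
Value at /bpb/xnn/0: 13

Answer: 13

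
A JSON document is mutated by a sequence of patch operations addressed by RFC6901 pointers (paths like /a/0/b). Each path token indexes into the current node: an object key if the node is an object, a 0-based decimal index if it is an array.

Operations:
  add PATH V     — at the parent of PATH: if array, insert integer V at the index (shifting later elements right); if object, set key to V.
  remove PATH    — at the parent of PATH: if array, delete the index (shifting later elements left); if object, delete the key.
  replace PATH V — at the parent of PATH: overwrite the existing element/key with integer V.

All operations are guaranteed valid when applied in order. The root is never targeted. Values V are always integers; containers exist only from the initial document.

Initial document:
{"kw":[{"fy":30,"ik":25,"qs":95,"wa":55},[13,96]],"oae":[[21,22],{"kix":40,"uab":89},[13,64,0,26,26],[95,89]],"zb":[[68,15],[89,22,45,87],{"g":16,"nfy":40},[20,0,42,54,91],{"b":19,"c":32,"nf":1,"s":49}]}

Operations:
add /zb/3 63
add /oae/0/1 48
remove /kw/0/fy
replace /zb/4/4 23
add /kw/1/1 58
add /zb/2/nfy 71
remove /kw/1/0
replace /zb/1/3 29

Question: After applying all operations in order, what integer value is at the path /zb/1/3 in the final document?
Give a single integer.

After op 1 (add /zb/3 63): {"kw":[{"fy":30,"ik":25,"qs":95,"wa":55},[13,96]],"oae":[[21,22],{"kix":40,"uab":89},[13,64,0,26,26],[95,89]],"zb":[[68,15],[89,22,45,87],{"g":16,"nfy":40},63,[20,0,42,54,91],{"b":19,"c":32,"nf":1,"s":49}]}
After op 2 (add /oae/0/1 48): {"kw":[{"fy":30,"ik":25,"qs":95,"wa":55},[13,96]],"oae":[[21,48,22],{"kix":40,"uab":89},[13,64,0,26,26],[95,89]],"zb":[[68,15],[89,22,45,87],{"g":16,"nfy":40},63,[20,0,42,54,91],{"b":19,"c":32,"nf":1,"s":49}]}
After op 3 (remove /kw/0/fy): {"kw":[{"ik":25,"qs":95,"wa":55},[13,96]],"oae":[[21,48,22],{"kix":40,"uab":89},[13,64,0,26,26],[95,89]],"zb":[[68,15],[89,22,45,87],{"g":16,"nfy":40},63,[20,0,42,54,91],{"b":19,"c":32,"nf":1,"s":49}]}
After op 4 (replace /zb/4/4 23): {"kw":[{"ik":25,"qs":95,"wa":55},[13,96]],"oae":[[21,48,22],{"kix":40,"uab":89},[13,64,0,26,26],[95,89]],"zb":[[68,15],[89,22,45,87],{"g":16,"nfy":40},63,[20,0,42,54,23],{"b":19,"c":32,"nf":1,"s":49}]}
After op 5 (add /kw/1/1 58): {"kw":[{"ik":25,"qs":95,"wa":55},[13,58,96]],"oae":[[21,48,22],{"kix":40,"uab":89},[13,64,0,26,26],[95,89]],"zb":[[68,15],[89,22,45,87],{"g":16,"nfy":40},63,[20,0,42,54,23],{"b":19,"c":32,"nf":1,"s":49}]}
After op 6 (add /zb/2/nfy 71): {"kw":[{"ik":25,"qs":95,"wa":55},[13,58,96]],"oae":[[21,48,22],{"kix":40,"uab":89},[13,64,0,26,26],[95,89]],"zb":[[68,15],[89,22,45,87],{"g":16,"nfy":71},63,[20,0,42,54,23],{"b":19,"c":32,"nf":1,"s":49}]}
After op 7 (remove /kw/1/0): {"kw":[{"ik":25,"qs":95,"wa":55},[58,96]],"oae":[[21,48,22],{"kix":40,"uab":89},[13,64,0,26,26],[95,89]],"zb":[[68,15],[89,22,45,87],{"g":16,"nfy":71},63,[20,0,42,54,23],{"b":19,"c":32,"nf":1,"s":49}]}
After op 8 (replace /zb/1/3 29): {"kw":[{"ik":25,"qs":95,"wa":55},[58,96]],"oae":[[21,48,22],{"kix":40,"uab":89},[13,64,0,26,26],[95,89]],"zb":[[68,15],[89,22,45,29],{"g":16,"nfy":71},63,[20,0,42,54,23],{"b":19,"c":32,"nf":1,"s":49}]}
Value at /zb/1/3: 29

Answer: 29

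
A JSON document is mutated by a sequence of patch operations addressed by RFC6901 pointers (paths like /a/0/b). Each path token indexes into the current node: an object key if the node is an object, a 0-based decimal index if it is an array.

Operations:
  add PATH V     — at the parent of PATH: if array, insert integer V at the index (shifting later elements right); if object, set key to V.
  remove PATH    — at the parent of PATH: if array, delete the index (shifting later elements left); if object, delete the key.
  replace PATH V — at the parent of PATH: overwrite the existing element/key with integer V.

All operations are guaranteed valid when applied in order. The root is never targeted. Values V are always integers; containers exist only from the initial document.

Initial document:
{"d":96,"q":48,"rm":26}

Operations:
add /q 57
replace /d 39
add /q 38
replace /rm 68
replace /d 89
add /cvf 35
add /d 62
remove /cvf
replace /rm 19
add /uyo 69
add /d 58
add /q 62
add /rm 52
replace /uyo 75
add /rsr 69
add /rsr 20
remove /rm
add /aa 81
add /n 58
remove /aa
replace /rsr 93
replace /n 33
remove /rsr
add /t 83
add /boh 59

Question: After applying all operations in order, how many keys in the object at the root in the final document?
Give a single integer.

Answer: 6

Derivation:
After op 1 (add /q 57): {"d":96,"q":57,"rm":26}
After op 2 (replace /d 39): {"d":39,"q":57,"rm":26}
After op 3 (add /q 38): {"d":39,"q":38,"rm":26}
After op 4 (replace /rm 68): {"d":39,"q":38,"rm":68}
After op 5 (replace /d 89): {"d":89,"q":38,"rm":68}
After op 6 (add /cvf 35): {"cvf":35,"d":89,"q":38,"rm":68}
After op 7 (add /d 62): {"cvf":35,"d":62,"q":38,"rm":68}
After op 8 (remove /cvf): {"d":62,"q":38,"rm":68}
After op 9 (replace /rm 19): {"d":62,"q":38,"rm":19}
After op 10 (add /uyo 69): {"d":62,"q":38,"rm":19,"uyo":69}
After op 11 (add /d 58): {"d":58,"q":38,"rm":19,"uyo":69}
After op 12 (add /q 62): {"d":58,"q":62,"rm":19,"uyo":69}
After op 13 (add /rm 52): {"d":58,"q":62,"rm":52,"uyo":69}
After op 14 (replace /uyo 75): {"d":58,"q":62,"rm":52,"uyo":75}
After op 15 (add /rsr 69): {"d":58,"q":62,"rm":52,"rsr":69,"uyo":75}
After op 16 (add /rsr 20): {"d":58,"q":62,"rm":52,"rsr":20,"uyo":75}
After op 17 (remove /rm): {"d":58,"q":62,"rsr":20,"uyo":75}
After op 18 (add /aa 81): {"aa":81,"d":58,"q":62,"rsr":20,"uyo":75}
After op 19 (add /n 58): {"aa":81,"d":58,"n":58,"q":62,"rsr":20,"uyo":75}
After op 20 (remove /aa): {"d":58,"n":58,"q":62,"rsr":20,"uyo":75}
After op 21 (replace /rsr 93): {"d":58,"n":58,"q":62,"rsr":93,"uyo":75}
After op 22 (replace /n 33): {"d":58,"n":33,"q":62,"rsr":93,"uyo":75}
After op 23 (remove /rsr): {"d":58,"n":33,"q":62,"uyo":75}
After op 24 (add /t 83): {"d":58,"n":33,"q":62,"t":83,"uyo":75}
After op 25 (add /boh 59): {"boh":59,"d":58,"n":33,"q":62,"t":83,"uyo":75}
Size at the root: 6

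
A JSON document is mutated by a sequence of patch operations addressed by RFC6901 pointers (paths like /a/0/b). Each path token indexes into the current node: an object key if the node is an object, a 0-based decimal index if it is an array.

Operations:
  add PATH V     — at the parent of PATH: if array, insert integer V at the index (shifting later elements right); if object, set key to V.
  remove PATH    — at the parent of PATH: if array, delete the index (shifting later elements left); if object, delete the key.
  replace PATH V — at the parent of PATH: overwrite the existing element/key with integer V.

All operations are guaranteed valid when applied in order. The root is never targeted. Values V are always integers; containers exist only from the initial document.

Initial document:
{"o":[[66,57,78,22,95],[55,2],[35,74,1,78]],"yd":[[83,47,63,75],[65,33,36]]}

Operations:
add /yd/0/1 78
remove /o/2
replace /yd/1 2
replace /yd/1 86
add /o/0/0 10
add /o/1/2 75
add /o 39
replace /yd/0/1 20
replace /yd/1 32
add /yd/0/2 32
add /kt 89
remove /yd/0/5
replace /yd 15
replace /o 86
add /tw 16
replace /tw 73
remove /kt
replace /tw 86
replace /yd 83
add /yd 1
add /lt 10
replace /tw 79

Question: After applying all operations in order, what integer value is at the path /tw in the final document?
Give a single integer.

After op 1 (add /yd/0/1 78): {"o":[[66,57,78,22,95],[55,2],[35,74,1,78]],"yd":[[83,78,47,63,75],[65,33,36]]}
After op 2 (remove /o/2): {"o":[[66,57,78,22,95],[55,2]],"yd":[[83,78,47,63,75],[65,33,36]]}
After op 3 (replace /yd/1 2): {"o":[[66,57,78,22,95],[55,2]],"yd":[[83,78,47,63,75],2]}
After op 4 (replace /yd/1 86): {"o":[[66,57,78,22,95],[55,2]],"yd":[[83,78,47,63,75],86]}
After op 5 (add /o/0/0 10): {"o":[[10,66,57,78,22,95],[55,2]],"yd":[[83,78,47,63,75],86]}
After op 6 (add /o/1/2 75): {"o":[[10,66,57,78,22,95],[55,2,75]],"yd":[[83,78,47,63,75],86]}
After op 7 (add /o 39): {"o":39,"yd":[[83,78,47,63,75],86]}
After op 8 (replace /yd/0/1 20): {"o":39,"yd":[[83,20,47,63,75],86]}
After op 9 (replace /yd/1 32): {"o":39,"yd":[[83,20,47,63,75],32]}
After op 10 (add /yd/0/2 32): {"o":39,"yd":[[83,20,32,47,63,75],32]}
After op 11 (add /kt 89): {"kt":89,"o":39,"yd":[[83,20,32,47,63,75],32]}
After op 12 (remove /yd/0/5): {"kt":89,"o":39,"yd":[[83,20,32,47,63],32]}
After op 13 (replace /yd 15): {"kt":89,"o":39,"yd":15}
After op 14 (replace /o 86): {"kt":89,"o":86,"yd":15}
After op 15 (add /tw 16): {"kt":89,"o":86,"tw":16,"yd":15}
After op 16 (replace /tw 73): {"kt":89,"o":86,"tw":73,"yd":15}
After op 17 (remove /kt): {"o":86,"tw":73,"yd":15}
After op 18 (replace /tw 86): {"o":86,"tw":86,"yd":15}
After op 19 (replace /yd 83): {"o":86,"tw":86,"yd":83}
After op 20 (add /yd 1): {"o":86,"tw":86,"yd":1}
After op 21 (add /lt 10): {"lt":10,"o":86,"tw":86,"yd":1}
After op 22 (replace /tw 79): {"lt":10,"o":86,"tw":79,"yd":1}
Value at /tw: 79

Answer: 79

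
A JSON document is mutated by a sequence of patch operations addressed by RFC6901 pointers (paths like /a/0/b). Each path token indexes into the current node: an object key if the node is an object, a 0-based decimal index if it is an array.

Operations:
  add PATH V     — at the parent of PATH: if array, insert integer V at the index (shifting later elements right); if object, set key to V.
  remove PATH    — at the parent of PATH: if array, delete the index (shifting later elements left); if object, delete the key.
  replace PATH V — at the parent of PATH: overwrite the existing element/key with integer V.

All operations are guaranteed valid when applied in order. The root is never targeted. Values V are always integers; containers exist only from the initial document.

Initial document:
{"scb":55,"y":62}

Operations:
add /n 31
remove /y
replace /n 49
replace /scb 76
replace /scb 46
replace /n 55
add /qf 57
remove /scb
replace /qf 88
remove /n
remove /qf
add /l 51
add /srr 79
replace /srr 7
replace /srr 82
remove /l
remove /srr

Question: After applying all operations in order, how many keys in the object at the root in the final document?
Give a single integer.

Answer: 0

Derivation:
After op 1 (add /n 31): {"n":31,"scb":55,"y":62}
After op 2 (remove /y): {"n":31,"scb":55}
After op 3 (replace /n 49): {"n":49,"scb":55}
After op 4 (replace /scb 76): {"n":49,"scb":76}
After op 5 (replace /scb 46): {"n":49,"scb":46}
After op 6 (replace /n 55): {"n":55,"scb":46}
After op 7 (add /qf 57): {"n":55,"qf":57,"scb":46}
After op 8 (remove /scb): {"n":55,"qf":57}
After op 9 (replace /qf 88): {"n":55,"qf":88}
After op 10 (remove /n): {"qf":88}
After op 11 (remove /qf): {}
After op 12 (add /l 51): {"l":51}
After op 13 (add /srr 79): {"l":51,"srr":79}
After op 14 (replace /srr 7): {"l":51,"srr":7}
After op 15 (replace /srr 82): {"l":51,"srr":82}
After op 16 (remove /l): {"srr":82}
After op 17 (remove /srr): {}
Size at the root: 0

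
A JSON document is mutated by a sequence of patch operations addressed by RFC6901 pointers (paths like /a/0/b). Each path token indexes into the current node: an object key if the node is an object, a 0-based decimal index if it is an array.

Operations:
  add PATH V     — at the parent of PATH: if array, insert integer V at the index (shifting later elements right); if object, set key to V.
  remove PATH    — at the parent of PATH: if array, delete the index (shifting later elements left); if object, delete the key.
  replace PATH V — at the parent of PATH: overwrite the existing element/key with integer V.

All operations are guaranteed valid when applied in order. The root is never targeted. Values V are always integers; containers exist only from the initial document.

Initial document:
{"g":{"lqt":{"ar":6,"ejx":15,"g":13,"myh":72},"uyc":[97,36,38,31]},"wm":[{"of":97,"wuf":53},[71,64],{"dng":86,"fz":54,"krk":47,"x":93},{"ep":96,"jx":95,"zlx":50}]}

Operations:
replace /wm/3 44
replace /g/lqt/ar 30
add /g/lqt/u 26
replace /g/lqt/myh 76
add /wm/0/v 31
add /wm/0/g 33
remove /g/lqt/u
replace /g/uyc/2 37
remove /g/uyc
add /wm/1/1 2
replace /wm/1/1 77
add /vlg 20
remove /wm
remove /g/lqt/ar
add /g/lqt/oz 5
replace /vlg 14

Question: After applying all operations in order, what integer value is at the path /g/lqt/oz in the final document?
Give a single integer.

Answer: 5

Derivation:
After op 1 (replace /wm/3 44): {"g":{"lqt":{"ar":6,"ejx":15,"g":13,"myh":72},"uyc":[97,36,38,31]},"wm":[{"of":97,"wuf":53},[71,64],{"dng":86,"fz":54,"krk":47,"x":93},44]}
After op 2 (replace /g/lqt/ar 30): {"g":{"lqt":{"ar":30,"ejx":15,"g":13,"myh":72},"uyc":[97,36,38,31]},"wm":[{"of":97,"wuf":53},[71,64],{"dng":86,"fz":54,"krk":47,"x":93},44]}
After op 3 (add /g/lqt/u 26): {"g":{"lqt":{"ar":30,"ejx":15,"g":13,"myh":72,"u":26},"uyc":[97,36,38,31]},"wm":[{"of":97,"wuf":53},[71,64],{"dng":86,"fz":54,"krk":47,"x":93},44]}
After op 4 (replace /g/lqt/myh 76): {"g":{"lqt":{"ar":30,"ejx":15,"g":13,"myh":76,"u":26},"uyc":[97,36,38,31]},"wm":[{"of":97,"wuf":53},[71,64],{"dng":86,"fz":54,"krk":47,"x":93},44]}
After op 5 (add /wm/0/v 31): {"g":{"lqt":{"ar":30,"ejx":15,"g":13,"myh":76,"u":26},"uyc":[97,36,38,31]},"wm":[{"of":97,"v":31,"wuf":53},[71,64],{"dng":86,"fz":54,"krk":47,"x":93},44]}
After op 6 (add /wm/0/g 33): {"g":{"lqt":{"ar":30,"ejx":15,"g":13,"myh":76,"u":26},"uyc":[97,36,38,31]},"wm":[{"g":33,"of":97,"v":31,"wuf":53},[71,64],{"dng":86,"fz":54,"krk":47,"x":93},44]}
After op 7 (remove /g/lqt/u): {"g":{"lqt":{"ar":30,"ejx":15,"g":13,"myh":76},"uyc":[97,36,38,31]},"wm":[{"g":33,"of":97,"v":31,"wuf":53},[71,64],{"dng":86,"fz":54,"krk":47,"x":93},44]}
After op 8 (replace /g/uyc/2 37): {"g":{"lqt":{"ar":30,"ejx":15,"g":13,"myh":76},"uyc":[97,36,37,31]},"wm":[{"g":33,"of":97,"v":31,"wuf":53},[71,64],{"dng":86,"fz":54,"krk":47,"x":93},44]}
After op 9 (remove /g/uyc): {"g":{"lqt":{"ar":30,"ejx":15,"g":13,"myh":76}},"wm":[{"g":33,"of":97,"v":31,"wuf":53},[71,64],{"dng":86,"fz":54,"krk":47,"x":93},44]}
After op 10 (add /wm/1/1 2): {"g":{"lqt":{"ar":30,"ejx":15,"g":13,"myh":76}},"wm":[{"g":33,"of":97,"v":31,"wuf":53},[71,2,64],{"dng":86,"fz":54,"krk":47,"x":93},44]}
After op 11 (replace /wm/1/1 77): {"g":{"lqt":{"ar":30,"ejx":15,"g":13,"myh":76}},"wm":[{"g":33,"of":97,"v":31,"wuf":53},[71,77,64],{"dng":86,"fz":54,"krk":47,"x":93},44]}
After op 12 (add /vlg 20): {"g":{"lqt":{"ar":30,"ejx":15,"g":13,"myh":76}},"vlg":20,"wm":[{"g":33,"of":97,"v":31,"wuf":53},[71,77,64],{"dng":86,"fz":54,"krk":47,"x":93},44]}
After op 13 (remove /wm): {"g":{"lqt":{"ar":30,"ejx":15,"g":13,"myh":76}},"vlg":20}
After op 14 (remove /g/lqt/ar): {"g":{"lqt":{"ejx":15,"g":13,"myh":76}},"vlg":20}
After op 15 (add /g/lqt/oz 5): {"g":{"lqt":{"ejx":15,"g":13,"myh":76,"oz":5}},"vlg":20}
After op 16 (replace /vlg 14): {"g":{"lqt":{"ejx":15,"g":13,"myh":76,"oz":5}},"vlg":14}
Value at /g/lqt/oz: 5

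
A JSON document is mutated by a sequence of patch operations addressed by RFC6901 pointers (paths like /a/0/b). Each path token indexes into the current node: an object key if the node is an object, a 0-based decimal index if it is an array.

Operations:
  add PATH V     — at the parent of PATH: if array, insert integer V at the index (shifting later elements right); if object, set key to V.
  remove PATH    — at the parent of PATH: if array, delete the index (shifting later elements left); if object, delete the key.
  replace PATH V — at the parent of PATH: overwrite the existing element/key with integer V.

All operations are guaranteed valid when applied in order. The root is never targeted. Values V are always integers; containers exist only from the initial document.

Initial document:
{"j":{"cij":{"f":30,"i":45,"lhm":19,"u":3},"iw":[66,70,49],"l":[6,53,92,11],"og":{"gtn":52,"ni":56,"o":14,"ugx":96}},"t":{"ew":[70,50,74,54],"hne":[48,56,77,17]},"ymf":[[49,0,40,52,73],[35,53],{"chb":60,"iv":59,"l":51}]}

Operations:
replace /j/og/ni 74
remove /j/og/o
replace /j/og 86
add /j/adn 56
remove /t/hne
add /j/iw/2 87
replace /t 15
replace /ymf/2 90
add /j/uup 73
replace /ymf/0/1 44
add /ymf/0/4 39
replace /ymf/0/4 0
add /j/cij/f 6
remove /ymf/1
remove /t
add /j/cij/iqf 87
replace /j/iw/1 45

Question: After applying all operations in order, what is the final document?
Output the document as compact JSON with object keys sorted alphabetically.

After op 1 (replace /j/og/ni 74): {"j":{"cij":{"f":30,"i":45,"lhm":19,"u":3},"iw":[66,70,49],"l":[6,53,92,11],"og":{"gtn":52,"ni":74,"o":14,"ugx":96}},"t":{"ew":[70,50,74,54],"hne":[48,56,77,17]},"ymf":[[49,0,40,52,73],[35,53],{"chb":60,"iv":59,"l":51}]}
After op 2 (remove /j/og/o): {"j":{"cij":{"f":30,"i":45,"lhm":19,"u":3},"iw":[66,70,49],"l":[6,53,92,11],"og":{"gtn":52,"ni":74,"ugx":96}},"t":{"ew":[70,50,74,54],"hne":[48,56,77,17]},"ymf":[[49,0,40,52,73],[35,53],{"chb":60,"iv":59,"l":51}]}
After op 3 (replace /j/og 86): {"j":{"cij":{"f":30,"i":45,"lhm":19,"u":3},"iw":[66,70,49],"l":[6,53,92,11],"og":86},"t":{"ew":[70,50,74,54],"hne":[48,56,77,17]},"ymf":[[49,0,40,52,73],[35,53],{"chb":60,"iv":59,"l":51}]}
After op 4 (add /j/adn 56): {"j":{"adn":56,"cij":{"f":30,"i":45,"lhm":19,"u":3},"iw":[66,70,49],"l":[6,53,92,11],"og":86},"t":{"ew":[70,50,74,54],"hne":[48,56,77,17]},"ymf":[[49,0,40,52,73],[35,53],{"chb":60,"iv":59,"l":51}]}
After op 5 (remove /t/hne): {"j":{"adn":56,"cij":{"f":30,"i":45,"lhm":19,"u":3},"iw":[66,70,49],"l":[6,53,92,11],"og":86},"t":{"ew":[70,50,74,54]},"ymf":[[49,0,40,52,73],[35,53],{"chb":60,"iv":59,"l":51}]}
After op 6 (add /j/iw/2 87): {"j":{"adn":56,"cij":{"f":30,"i":45,"lhm":19,"u":3},"iw":[66,70,87,49],"l":[6,53,92,11],"og":86},"t":{"ew":[70,50,74,54]},"ymf":[[49,0,40,52,73],[35,53],{"chb":60,"iv":59,"l":51}]}
After op 7 (replace /t 15): {"j":{"adn":56,"cij":{"f":30,"i":45,"lhm":19,"u":3},"iw":[66,70,87,49],"l":[6,53,92,11],"og":86},"t":15,"ymf":[[49,0,40,52,73],[35,53],{"chb":60,"iv":59,"l":51}]}
After op 8 (replace /ymf/2 90): {"j":{"adn":56,"cij":{"f":30,"i":45,"lhm":19,"u":3},"iw":[66,70,87,49],"l":[6,53,92,11],"og":86},"t":15,"ymf":[[49,0,40,52,73],[35,53],90]}
After op 9 (add /j/uup 73): {"j":{"adn":56,"cij":{"f":30,"i":45,"lhm":19,"u":3},"iw":[66,70,87,49],"l":[6,53,92,11],"og":86,"uup":73},"t":15,"ymf":[[49,0,40,52,73],[35,53],90]}
After op 10 (replace /ymf/0/1 44): {"j":{"adn":56,"cij":{"f":30,"i":45,"lhm":19,"u":3},"iw":[66,70,87,49],"l":[6,53,92,11],"og":86,"uup":73},"t":15,"ymf":[[49,44,40,52,73],[35,53],90]}
After op 11 (add /ymf/0/4 39): {"j":{"adn":56,"cij":{"f":30,"i":45,"lhm":19,"u":3},"iw":[66,70,87,49],"l":[6,53,92,11],"og":86,"uup":73},"t":15,"ymf":[[49,44,40,52,39,73],[35,53],90]}
After op 12 (replace /ymf/0/4 0): {"j":{"adn":56,"cij":{"f":30,"i":45,"lhm":19,"u":3},"iw":[66,70,87,49],"l":[6,53,92,11],"og":86,"uup":73},"t":15,"ymf":[[49,44,40,52,0,73],[35,53],90]}
After op 13 (add /j/cij/f 6): {"j":{"adn":56,"cij":{"f":6,"i":45,"lhm":19,"u":3},"iw":[66,70,87,49],"l":[6,53,92,11],"og":86,"uup":73},"t":15,"ymf":[[49,44,40,52,0,73],[35,53],90]}
After op 14 (remove /ymf/1): {"j":{"adn":56,"cij":{"f":6,"i":45,"lhm":19,"u":3},"iw":[66,70,87,49],"l":[6,53,92,11],"og":86,"uup":73},"t":15,"ymf":[[49,44,40,52,0,73],90]}
After op 15 (remove /t): {"j":{"adn":56,"cij":{"f":6,"i":45,"lhm":19,"u":3},"iw":[66,70,87,49],"l":[6,53,92,11],"og":86,"uup":73},"ymf":[[49,44,40,52,0,73],90]}
After op 16 (add /j/cij/iqf 87): {"j":{"adn":56,"cij":{"f":6,"i":45,"iqf":87,"lhm":19,"u":3},"iw":[66,70,87,49],"l":[6,53,92,11],"og":86,"uup":73},"ymf":[[49,44,40,52,0,73],90]}
After op 17 (replace /j/iw/1 45): {"j":{"adn":56,"cij":{"f":6,"i":45,"iqf":87,"lhm":19,"u":3},"iw":[66,45,87,49],"l":[6,53,92,11],"og":86,"uup":73},"ymf":[[49,44,40,52,0,73],90]}

Answer: {"j":{"adn":56,"cij":{"f":6,"i":45,"iqf":87,"lhm":19,"u":3},"iw":[66,45,87,49],"l":[6,53,92,11],"og":86,"uup":73},"ymf":[[49,44,40,52,0,73],90]}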